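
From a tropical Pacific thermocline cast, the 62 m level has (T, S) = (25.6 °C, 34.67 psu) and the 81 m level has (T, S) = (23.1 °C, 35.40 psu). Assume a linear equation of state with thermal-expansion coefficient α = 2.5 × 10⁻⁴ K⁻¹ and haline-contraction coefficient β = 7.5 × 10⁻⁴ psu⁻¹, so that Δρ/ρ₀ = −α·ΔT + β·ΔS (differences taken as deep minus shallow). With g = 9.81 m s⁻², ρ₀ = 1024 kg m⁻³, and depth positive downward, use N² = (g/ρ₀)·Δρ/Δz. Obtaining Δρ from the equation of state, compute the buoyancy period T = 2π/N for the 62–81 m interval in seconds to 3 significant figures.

255 s

ΔT = -2.5 K, ΔS = +0.73 psu (deep − shallow).
Δρ/ρ₀ = −αΔT + βΔS = 6.25 × 10⁻⁴ + 5.475 × 10⁻⁴ = 1.1725 × 10⁻³, so Δρ ≈ 1.201 kg m⁻³.
N² = (g/ρ₀)·Δρ/Δz = g·(Δρ/ρ₀)/Δz = 9.81 × 1.1725 × 10⁻³ / 19 = 6.0538 × 10⁻⁴ s⁻².
N = √(6.0538 × 10⁻⁴) = 0.024604 rad s⁻¹ → T = 2π/N = 255.37 s ≈ 255 s.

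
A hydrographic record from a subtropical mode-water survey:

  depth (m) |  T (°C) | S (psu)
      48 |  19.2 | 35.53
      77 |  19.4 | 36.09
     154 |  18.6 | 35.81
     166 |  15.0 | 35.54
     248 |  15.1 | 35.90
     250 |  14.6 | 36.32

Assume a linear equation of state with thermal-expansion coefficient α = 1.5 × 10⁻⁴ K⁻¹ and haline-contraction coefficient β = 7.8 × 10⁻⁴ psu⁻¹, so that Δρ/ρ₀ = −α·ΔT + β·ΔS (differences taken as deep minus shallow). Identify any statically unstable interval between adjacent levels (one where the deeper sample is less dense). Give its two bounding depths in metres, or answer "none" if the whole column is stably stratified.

77–154 m

Evaluate Δρ/ρ₀ = −αΔT + βΔS across each adjacent pair:
  48–77 m: −αΔT+βΔS = −(1.5 × 10⁻⁴)(+0.2)+(7.8 × 10⁻⁴)(+0.56) = 4.1 × 10⁻⁴ → stable
  77–154 m: −αΔT+βΔS = −(1.5 × 10⁻⁴)(-0.8)+(7.8 × 10⁻⁴)(-0.28) = -9.8 × 10⁻⁵ → UNSTABLE
  154–166 m: −αΔT+βΔS = −(1.5 × 10⁻⁴)(-3.6)+(7.8 × 10⁻⁴)(-0.27) = 3.3 × 10⁻⁴ → stable
  166–248 m: −αΔT+βΔS = −(1.5 × 10⁻⁴)(+0.1)+(7.8 × 10⁻⁴)(+0.36) = 2.7 × 10⁻⁴ → stable
  248–250 m: −αΔT+βΔS = −(1.5 × 10⁻⁴)(-0.5)+(7.8 × 10⁻⁴)(+0.42) = 4.0 × 10⁻⁴ → stable
The 77–154 m interval has Δρ < 0: lighter water underlies denser water.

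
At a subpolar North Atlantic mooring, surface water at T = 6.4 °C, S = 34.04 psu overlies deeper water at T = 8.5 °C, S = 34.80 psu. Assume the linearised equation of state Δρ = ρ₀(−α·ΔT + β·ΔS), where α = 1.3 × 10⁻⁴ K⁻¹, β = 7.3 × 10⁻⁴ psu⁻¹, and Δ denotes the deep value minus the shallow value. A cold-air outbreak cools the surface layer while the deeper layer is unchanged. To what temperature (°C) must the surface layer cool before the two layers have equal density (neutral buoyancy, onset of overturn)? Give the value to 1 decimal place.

Neutral buoyancy requires Δρ = 0, i.e. −α(T_deep − T_surf′) + β(S_deep − S_surf) = 0.
T_surf′ = T_deep − (β/α)·ΔS = 8.5 − (7.3 × 10⁻⁴/1.3 × 10⁻⁴)·(+0.76) = 4.232 °C.
Cooling required: 6.4 − (4.232) = 2.168 °C.

4.2 °C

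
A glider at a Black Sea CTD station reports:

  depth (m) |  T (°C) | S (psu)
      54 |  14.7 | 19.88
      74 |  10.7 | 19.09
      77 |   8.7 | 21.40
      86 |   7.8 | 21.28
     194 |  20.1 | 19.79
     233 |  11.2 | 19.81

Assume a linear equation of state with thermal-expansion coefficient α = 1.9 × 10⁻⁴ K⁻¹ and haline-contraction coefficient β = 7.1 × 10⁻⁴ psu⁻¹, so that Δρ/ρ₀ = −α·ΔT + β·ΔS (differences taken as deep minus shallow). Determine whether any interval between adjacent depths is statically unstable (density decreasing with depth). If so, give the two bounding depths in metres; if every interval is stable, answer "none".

86–194 m

Evaluate Δρ/ρ₀ = −αΔT + βΔS across each adjacent pair:
  54–74 m: −αΔT+βΔS = −(1.9 × 10⁻⁴)(-4.0)+(7.1 × 10⁻⁴)(-0.79) = 2.0 × 10⁻⁴ → stable
  74–77 m: −αΔT+βΔS = −(1.9 × 10⁻⁴)(-2.0)+(7.1 × 10⁻⁴)(+2.31) = 2.0 × 10⁻³ → stable
  77–86 m: −αΔT+βΔS = −(1.9 × 10⁻⁴)(-0.9)+(7.1 × 10⁻⁴)(-0.12) = 8.6 × 10⁻⁵ → stable
  86–194 m: −αΔT+βΔS = −(1.9 × 10⁻⁴)(+12.3)+(7.1 × 10⁻⁴)(-1.49) = -3.4 × 10⁻³ → UNSTABLE
  194–233 m: −αΔT+βΔS = −(1.9 × 10⁻⁴)(-8.9)+(7.1 × 10⁻⁴)(+0.02) = 1.7 × 10⁻³ → stable
The 86–194 m interval has Δρ < 0: lighter water underlies denser water.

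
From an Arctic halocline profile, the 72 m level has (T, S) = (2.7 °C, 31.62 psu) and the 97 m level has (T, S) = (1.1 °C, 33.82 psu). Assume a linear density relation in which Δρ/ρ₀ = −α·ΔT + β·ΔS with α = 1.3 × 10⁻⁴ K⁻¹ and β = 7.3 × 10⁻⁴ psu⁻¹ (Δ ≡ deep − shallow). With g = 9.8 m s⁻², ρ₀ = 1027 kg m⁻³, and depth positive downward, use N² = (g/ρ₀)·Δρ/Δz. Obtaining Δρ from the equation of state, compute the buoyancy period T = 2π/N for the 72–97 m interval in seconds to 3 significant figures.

ΔT = -1.6 K, ΔS = +2.20 psu (deep − shallow).
Δρ/ρ₀ = −αΔT + βΔS = 2.08 × 10⁻⁴ + 1.606 × 10⁻³ = 1.814 × 10⁻³, so Δρ ≈ 1.863 kg m⁻³.
N² = (g/ρ₀)·Δρ/Δz = g·(Δρ/ρ₀)/Δz = 9.8 × 1.814 × 10⁻³ / 25 = 7.1109 × 10⁻⁴ s⁻².
N = √(7.1109 × 10⁻⁴) = 0.026666 rad s⁻¹ → T = 2π/N = 235.63 s ≈ 236 s.

236 s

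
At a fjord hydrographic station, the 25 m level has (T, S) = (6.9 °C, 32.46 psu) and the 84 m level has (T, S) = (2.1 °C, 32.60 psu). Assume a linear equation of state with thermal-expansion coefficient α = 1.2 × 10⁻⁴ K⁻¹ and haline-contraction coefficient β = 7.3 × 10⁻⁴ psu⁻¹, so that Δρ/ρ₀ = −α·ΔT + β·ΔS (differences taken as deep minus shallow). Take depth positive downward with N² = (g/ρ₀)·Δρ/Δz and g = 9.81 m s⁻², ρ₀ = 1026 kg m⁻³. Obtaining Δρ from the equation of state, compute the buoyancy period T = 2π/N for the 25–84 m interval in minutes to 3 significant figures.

ΔT = -4.8 K, ΔS = +0.14 psu (deep − shallow).
Δρ/ρ₀ = −αΔT + βΔS = 5.76 × 10⁻⁴ + 1.022 × 10⁻⁴ = 6.782 × 10⁻⁴, so Δρ ≈ 0.6958 kg m⁻³.
N² = (g/ρ₀)·Δρ/Δz = g·(Δρ/ρ₀)/Δz = 9.81 × 6.782 × 10⁻⁴ / 59 = 1.1277 × 10⁻⁴ s⁻².
N = √(1.1277 × 10⁻⁴) = 0.010619 rad s⁻¹ → T = 2π/N = 591.69 s = 9.8615 min ≈ 9.86 min.

9.86 min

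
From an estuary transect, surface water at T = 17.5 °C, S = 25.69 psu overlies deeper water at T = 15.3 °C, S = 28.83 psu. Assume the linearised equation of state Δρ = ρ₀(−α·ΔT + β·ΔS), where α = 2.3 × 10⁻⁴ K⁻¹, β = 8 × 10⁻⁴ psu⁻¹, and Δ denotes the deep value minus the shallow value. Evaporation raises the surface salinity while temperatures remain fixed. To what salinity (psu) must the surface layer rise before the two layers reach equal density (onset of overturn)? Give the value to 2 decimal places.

Neutral buoyancy requires −α(T_deep − T_surf) + β(S_deep − S_surf′) = 0.
S_surf′ = S_deep − (α/β)·ΔT = 28.83 − (2.3 × 10⁻⁴/8 × 10⁻⁴)·(-2.2) = 29.4625 psu.
Increase required: 29.4625 − 25.69 = 3.7725 psu.

29.46 psu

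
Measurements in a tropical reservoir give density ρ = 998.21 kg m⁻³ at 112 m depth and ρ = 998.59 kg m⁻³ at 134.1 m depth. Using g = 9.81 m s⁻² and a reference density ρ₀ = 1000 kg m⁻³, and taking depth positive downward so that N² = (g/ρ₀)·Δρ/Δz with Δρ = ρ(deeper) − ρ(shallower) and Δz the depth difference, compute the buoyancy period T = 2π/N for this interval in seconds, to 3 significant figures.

484 s

Δρ = 998.59 − 998.21 = 0.38 kg m⁻³ over Δz = 134.1 − 112 = 22.1 m.
N² = (9.81/1000) × (0.38/22.1) = 1.6868 × 10⁻⁴ s⁻².
N = √(1.6868 × 10⁻⁴) = 0.012988 rad s⁻¹, so T = 2π/N = 483.77 s ≈ 484 s.
Since Δρ > 0 the layer is stably stratified.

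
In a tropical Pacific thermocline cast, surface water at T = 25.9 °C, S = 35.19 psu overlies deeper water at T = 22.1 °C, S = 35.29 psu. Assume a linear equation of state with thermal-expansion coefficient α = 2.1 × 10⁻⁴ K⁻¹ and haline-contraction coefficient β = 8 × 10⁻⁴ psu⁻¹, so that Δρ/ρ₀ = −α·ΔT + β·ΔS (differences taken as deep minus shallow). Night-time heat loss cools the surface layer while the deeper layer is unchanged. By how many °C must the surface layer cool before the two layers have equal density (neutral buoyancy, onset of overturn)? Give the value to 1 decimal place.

Neutral buoyancy requires Δρ = 0, i.e. −α(T_deep − T_surf′) + β(S_deep − S_surf) = 0.
T_surf′ = T_deep − (β/α)·ΔS = 22.1 − (8 × 10⁻⁴/2.1 × 10⁻⁴)·(+0.10) = 21.719 °C.
Cooling required: 25.9 − (21.719) = 4.181 °C.

4.2 °C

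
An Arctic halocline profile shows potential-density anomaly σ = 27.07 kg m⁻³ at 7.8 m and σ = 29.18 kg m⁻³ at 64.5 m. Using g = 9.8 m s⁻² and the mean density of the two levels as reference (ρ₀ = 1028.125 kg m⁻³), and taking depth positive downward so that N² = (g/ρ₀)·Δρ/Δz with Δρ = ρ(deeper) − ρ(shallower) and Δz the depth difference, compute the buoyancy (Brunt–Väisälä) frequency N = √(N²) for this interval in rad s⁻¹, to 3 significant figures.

Δρ = 1029.18 − 1027.07 = 2.11 kg m⁻³ over Δz = 64.5 − 7.8 = 56.7 m.
N² = (9.8/1028.125) × (2.11/56.7) = 3.5471 × 10⁻⁴ s⁻².
N = √(3.5471 × 10⁻⁴) = 0.018834 rad s⁻¹ ≈ 0.0188 rad s⁻¹.

0.0188 rad s⁻¹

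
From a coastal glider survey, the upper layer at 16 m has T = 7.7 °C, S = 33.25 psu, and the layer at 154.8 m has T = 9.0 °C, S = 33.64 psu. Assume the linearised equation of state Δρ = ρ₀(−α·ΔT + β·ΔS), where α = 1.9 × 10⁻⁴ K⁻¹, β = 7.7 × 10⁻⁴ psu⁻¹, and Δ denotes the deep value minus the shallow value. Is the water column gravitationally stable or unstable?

ΔT = 9.0 − 7.7 = +1.3 K and ΔS = 33.64 − 33.25 = +0.39 psu (deep − shallow).
−αΔT = -2.47 × 10⁻⁴; βΔS = 3.003 × 10⁻⁴; sum Δρ/ρ₀ = 5.33 × 10⁻⁵.
Δρ/ρ₀ > 0, so Δρ > 0: deeper water is denser → statically stable.

stable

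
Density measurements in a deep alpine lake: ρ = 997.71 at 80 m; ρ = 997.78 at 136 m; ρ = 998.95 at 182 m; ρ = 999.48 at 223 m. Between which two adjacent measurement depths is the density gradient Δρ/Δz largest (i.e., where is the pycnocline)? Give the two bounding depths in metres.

Compute the density gradient over each adjacent pair:
  80–136 m: Δρ/Δz = 0.07/56 = 1.3 × 10⁻³ kg m⁻⁴
  136–182 m: Δρ/Δz = 1.17/46 = 0.025 kg m⁻⁴
  182–223 m: Δρ/Δz = 0.53/41 = 0.013 kg m⁻⁴
The largest gradient is in the 136–182 m interval — the pycnocline.

136–182 m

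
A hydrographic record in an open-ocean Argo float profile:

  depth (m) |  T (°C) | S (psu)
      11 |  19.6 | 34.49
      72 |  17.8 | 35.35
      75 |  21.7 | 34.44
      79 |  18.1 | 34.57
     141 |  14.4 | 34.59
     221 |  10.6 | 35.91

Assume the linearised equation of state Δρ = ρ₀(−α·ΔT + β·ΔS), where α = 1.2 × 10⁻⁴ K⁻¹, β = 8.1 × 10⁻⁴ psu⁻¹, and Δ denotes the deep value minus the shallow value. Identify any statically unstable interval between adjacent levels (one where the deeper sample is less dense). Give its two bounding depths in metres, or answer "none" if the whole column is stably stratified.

Evaluate Δρ/ρ₀ = −αΔT + βΔS across each adjacent pair:
  11–72 m: −αΔT+βΔS = −(1.2 × 10⁻⁴)(-1.8)+(8.1 × 10⁻⁴)(+0.86) = 9.1 × 10⁻⁴ → stable
  72–75 m: −αΔT+βΔS = −(1.2 × 10⁻⁴)(+3.9)+(8.1 × 10⁻⁴)(-0.91) = -1.2 × 10⁻³ → UNSTABLE
  75–79 m: −αΔT+βΔS = −(1.2 × 10⁻⁴)(-3.6)+(8.1 × 10⁻⁴)(+0.13) = 5.4 × 10⁻⁴ → stable
  79–141 m: −αΔT+βΔS = −(1.2 × 10⁻⁴)(-3.7)+(8.1 × 10⁻⁴)(+0.02) = 4.6 × 10⁻⁴ → stable
  141–221 m: −αΔT+βΔS = −(1.2 × 10⁻⁴)(-3.8)+(8.1 × 10⁻⁴)(+1.32) = 1.5 × 10⁻³ → stable
The 72–75 m interval has Δρ < 0: lighter water underlies denser water.

72–75 m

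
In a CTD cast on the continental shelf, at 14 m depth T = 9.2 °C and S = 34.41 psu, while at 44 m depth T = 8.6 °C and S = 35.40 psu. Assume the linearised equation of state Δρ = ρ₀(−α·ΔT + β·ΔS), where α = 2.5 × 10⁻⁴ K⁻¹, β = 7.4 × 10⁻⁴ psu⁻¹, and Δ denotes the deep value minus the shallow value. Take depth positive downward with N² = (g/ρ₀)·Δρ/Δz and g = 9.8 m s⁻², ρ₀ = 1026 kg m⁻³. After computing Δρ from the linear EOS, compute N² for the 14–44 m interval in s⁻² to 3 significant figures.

ΔT = -0.6 K, ΔS = +0.99 psu (deep − shallow).
Δρ/ρ₀ = −αΔT + βΔS = 1.50 × 10⁻⁴ + 7.326 × 10⁻⁴ = 8.826 × 10⁻⁴, so Δρ ≈ 0.9055 kg m⁻³.
N² = (g/ρ₀)·Δρ/Δz = g·(Δρ/ρ₀)/Δz = 9.8 × 8.826 × 10⁻⁴ / 30 = 2.8832 × 10⁻⁴ s⁻² ≈ 2.88 × 10⁻⁴ s⁻².

2.88 × 10⁻⁴ s⁻²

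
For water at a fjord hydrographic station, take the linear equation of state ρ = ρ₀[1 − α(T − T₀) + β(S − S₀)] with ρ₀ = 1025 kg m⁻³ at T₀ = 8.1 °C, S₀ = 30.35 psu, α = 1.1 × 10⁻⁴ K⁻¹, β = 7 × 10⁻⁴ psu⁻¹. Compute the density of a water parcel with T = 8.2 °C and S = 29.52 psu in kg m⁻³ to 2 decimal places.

1024.39 kg m⁻³

T − T₀ = +0.1 K, S − S₀ = -0.83 psu.
Bracket = 1 − α·(+0.1) + β·(-0.83) = 1 + (-5.92 × 10⁻⁴) = 0.9994080.
ρ = 1025 × 0.9994080 = 1024.39 kg m⁻³.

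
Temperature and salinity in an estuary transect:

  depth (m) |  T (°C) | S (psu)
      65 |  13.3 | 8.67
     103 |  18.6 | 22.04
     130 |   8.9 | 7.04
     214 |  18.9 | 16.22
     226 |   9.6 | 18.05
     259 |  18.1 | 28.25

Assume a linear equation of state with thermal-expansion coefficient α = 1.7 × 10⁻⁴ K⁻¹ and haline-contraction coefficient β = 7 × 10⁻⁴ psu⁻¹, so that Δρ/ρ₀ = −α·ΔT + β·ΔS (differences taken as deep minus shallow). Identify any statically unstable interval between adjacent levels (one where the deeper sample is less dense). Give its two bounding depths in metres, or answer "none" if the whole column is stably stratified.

Evaluate Δρ/ρ₀ = −αΔT + βΔS across each adjacent pair:
  65–103 m: −αΔT+βΔS = −(1.7 × 10⁻⁴)(+5.3)+(7 × 10⁻⁴)(+13.37) = 8.5 × 10⁻³ → stable
  103–130 m: −αΔT+βΔS = −(1.7 × 10⁻⁴)(-9.7)+(7 × 10⁻⁴)(-15.00) = -8.9 × 10⁻³ → UNSTABLE
  130–214 m: −αΔT+βΔS = −(1.7 × 10⁻⁴)(+10.0)+(7 × 10⁻⁴)(+9.18) = 4.7 × 10⁻³ → stable
  214–226 m: −αΔT+βΔS = −(1.7 × 10⁻⁴)(-9.3)+(7 × 10⁻⁴)(+1.83) = 2.9 × 10⁻³ → stable
  226–259 m: −αΔT+βΔS = −(1.7 × 10⁻⁴)(+8.5)+(7 × 10⁻⁴)(+10.20) = 5.7 × 10⁻³ → stable
The 103–130 m interval has Δρ < 0: lighter water underlies denser water.

103–130 m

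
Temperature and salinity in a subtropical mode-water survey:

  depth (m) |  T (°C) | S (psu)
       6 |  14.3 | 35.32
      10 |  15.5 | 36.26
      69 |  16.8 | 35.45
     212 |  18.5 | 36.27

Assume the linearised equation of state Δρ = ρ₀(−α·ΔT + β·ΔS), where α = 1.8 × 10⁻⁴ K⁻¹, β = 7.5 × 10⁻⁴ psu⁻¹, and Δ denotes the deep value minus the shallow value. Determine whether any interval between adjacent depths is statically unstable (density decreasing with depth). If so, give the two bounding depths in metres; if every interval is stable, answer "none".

Evaluate Δρ/ρ₀ = −αΔT + βΔS across each adjacent pair:
  6–10 m: −αΔT+βΔS = −(1.8 × 10⁻⁴)(+1.2)+(7.5 × 10⁻⁴)(+0.94) = 4.9 × 10⁻⁴ → stable
  10–69 m: −αΔT+βΔS = −(1.8 × 10⁻⁴)(+1.3)+(7.5 × 10⁻⁴)(-0.81) = -8.4 × 10⁻⁴ → UNSTABLE
  69–212 m: −αΔT+βΔS = −(1.8 × 10⁻⁴)(+1.7)+(7.5 × 10⁻⁴)(+0.82) = 3.1 × 10⁻⁴ → stable
The 10–69 m interval has Δρ < 0: lighter water underlies denser water.

10–69 m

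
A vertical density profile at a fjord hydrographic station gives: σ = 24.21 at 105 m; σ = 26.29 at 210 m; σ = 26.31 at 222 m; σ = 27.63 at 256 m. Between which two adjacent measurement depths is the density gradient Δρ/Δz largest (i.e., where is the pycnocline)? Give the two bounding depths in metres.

222–256 m

Compute the density gradient over each adjacent pair:
  105–210 m: Δρ/Δz = 2.08/105 = 0.020 kg m⁻⁴
  210–222 m: Δρ/Δz = 0.02/12 = 1.7 × 10⁻³ kg m⁻⁴
  222–256 m: Δρ/Δz = 1.32/34 = 0.039 kg m⁻⁴
The largest gradient is in the 222–256 m interval — the pycnocline.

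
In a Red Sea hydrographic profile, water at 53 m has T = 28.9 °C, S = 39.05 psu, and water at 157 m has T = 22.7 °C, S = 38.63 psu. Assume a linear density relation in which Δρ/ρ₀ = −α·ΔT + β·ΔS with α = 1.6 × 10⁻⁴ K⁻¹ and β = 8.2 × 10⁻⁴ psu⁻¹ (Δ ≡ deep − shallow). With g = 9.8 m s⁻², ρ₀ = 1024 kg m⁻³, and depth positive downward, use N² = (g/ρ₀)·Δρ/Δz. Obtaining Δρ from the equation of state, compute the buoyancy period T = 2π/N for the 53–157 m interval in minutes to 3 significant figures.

ΔT = -6.2 K, ΔS = -0.42 psu (deep − shallow).
Δρ/ρ₀ = −αΔT + βΔS = 9.92 × 10⁻⁴ − 3.444 × 10⁻⁴ = 6.476 × 10⁻⁴, so Δρ ≈ 0.6631 kg m⁻³.
N² = (g/ρ₀)·Δρ/Δz = g·(Δρ/ρ₀)/Δz = 9.8 × 6.476 × 10⁻⁴ / 104 = 6.1024 × 10⁻⁵ s⁻².
N = √(6.1024 × 10⁻⁵) = 7.8118 × 10⁻³ rad s⁻¹ → T = 2π/N = 804.32 s = 13.405 min ≈ 13.4 min.

13.4 min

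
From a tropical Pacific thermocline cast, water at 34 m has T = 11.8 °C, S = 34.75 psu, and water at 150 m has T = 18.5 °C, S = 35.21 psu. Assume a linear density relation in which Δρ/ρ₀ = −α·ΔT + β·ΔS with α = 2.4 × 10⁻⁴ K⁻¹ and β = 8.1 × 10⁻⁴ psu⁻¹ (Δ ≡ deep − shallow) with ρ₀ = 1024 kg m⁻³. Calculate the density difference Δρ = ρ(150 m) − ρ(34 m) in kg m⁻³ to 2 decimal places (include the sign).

-1.27 kg m⁻³

ΔT = +6.7 K, ΔS = +0.46 psu (deep − shallow).
Δρ/ρ₀ = −(2.4 × 10⁻⁴)(+6.7) + (8.1 × 10⁻⁴)(+0.46) = -1.2354 × 10⁻³.
Δρ = 1024 × (-1.2354 × 10⁻³) = -1.27 kg m⁻³.
Negative Δρ: lighter below, statically unstable.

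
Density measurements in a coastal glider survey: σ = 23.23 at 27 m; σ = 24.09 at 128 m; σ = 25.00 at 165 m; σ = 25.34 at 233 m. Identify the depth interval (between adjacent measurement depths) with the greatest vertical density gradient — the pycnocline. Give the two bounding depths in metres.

Compute the density gradient over each adjacent pair:
  27–128 m: Δρ/Δz = 0.86/101 = 8.5 × 10⁻³ kg m⁻⁴
  128–165 m: Δρ/Δz = 0.91/37 = 0.025 kg m⁻⁴
  165–233 m: Δρ/Δz = 0.34/68 = 5.0 × 10⁻³ kg m⁻⁴
The largest gradient is in the 128–165 m interval — the pycnocline.

128–165 m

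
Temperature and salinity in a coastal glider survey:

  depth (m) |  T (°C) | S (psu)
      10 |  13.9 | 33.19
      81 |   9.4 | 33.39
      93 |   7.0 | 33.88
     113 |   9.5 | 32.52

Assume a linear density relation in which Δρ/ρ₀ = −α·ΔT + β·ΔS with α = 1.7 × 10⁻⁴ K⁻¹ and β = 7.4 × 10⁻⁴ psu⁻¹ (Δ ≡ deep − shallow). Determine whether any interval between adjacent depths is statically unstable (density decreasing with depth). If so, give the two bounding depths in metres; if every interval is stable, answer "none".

93–113 m

Evaluate Δρ/ρ₀ = −αΔT + βΔS across each adjacent pair:
  10–81 m: −αΔT+βΔS = −(1.7 × 10⁻⁴)(-4.5)+(7.4 × 10⁻⁴)(+0.20) = 9.1 × 10⁻⁴ → stable
  81–93 m: −αΔT+βΔS = −(1.7 × 10⁻⁴)(-2.4)+(7.4 × 10⁻⁴)(+0.49) = 7.7 × 10⁻⁴ → stable
  93–113 m: −αΔT+βΔS = −(1.7 × 10⁻⁴)(+2.5)+(7.4 × 10⁻⁴)(-1.36) = -1.4 × 10⁻³ → UNSTABLE
The 93–113 m interval has Δρ < 0: lighter water underlies denser water.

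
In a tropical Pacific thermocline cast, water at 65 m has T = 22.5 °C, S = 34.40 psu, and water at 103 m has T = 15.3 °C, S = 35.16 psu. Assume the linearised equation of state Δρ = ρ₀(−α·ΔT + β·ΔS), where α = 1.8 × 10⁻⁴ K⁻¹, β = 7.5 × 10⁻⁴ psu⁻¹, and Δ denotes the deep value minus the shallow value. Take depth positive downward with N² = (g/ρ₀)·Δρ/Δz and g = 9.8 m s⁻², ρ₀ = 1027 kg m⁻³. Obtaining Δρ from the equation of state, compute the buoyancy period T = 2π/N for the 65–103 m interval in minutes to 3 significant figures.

4.77 min

ΔT = -7.2 K, ΔS = +0.76 psu (deep − shallow).
Δρ/ρ₀ = −αΔT + βΔS = 1.296 × 10⁻³ + 5.70 × 10⁻⁴ = 1.866 × 10⁻³, so Δρ ≈ 1.916 kg m⁻³.
N² = (g/ρ₀)·Δρ/Δz = g·(Δρ/ρ₀)/Δz = 9.8 × 1.866 × 10⁻³ / 38 = 4.8123 × 10⁻⁴ s⁻².
N = √(4.8123 × 10⁻⁴) = 0.021937 rad s⁻¹ → T = 2π/N = 286.42 s = 4.7737 min ≈ 4.77 min.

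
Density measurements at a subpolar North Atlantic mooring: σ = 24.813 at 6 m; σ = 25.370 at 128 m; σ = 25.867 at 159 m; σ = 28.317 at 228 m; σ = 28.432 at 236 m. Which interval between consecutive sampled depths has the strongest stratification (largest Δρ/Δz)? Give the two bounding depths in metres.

Compute the density gradient over each adjacent pair:
  6–128 m: Δρ/Δz = 0.557/122 = 4.6 × 10⁻³ kg m⁻⁴
  128–159 m: Δρ/Δz = 0.497/31 = 0.016 kg m⁻⁴
  159–228 m: Δρ/Δz = 2.450/69 = 0.036 kg m⁻⁴
  228–236 m: Δρ/Δz = 0.115/8 = 0.014 kg m⁻⁴
The largest gradient is in the 159–228 m interval — the pycnocline.

159–228 m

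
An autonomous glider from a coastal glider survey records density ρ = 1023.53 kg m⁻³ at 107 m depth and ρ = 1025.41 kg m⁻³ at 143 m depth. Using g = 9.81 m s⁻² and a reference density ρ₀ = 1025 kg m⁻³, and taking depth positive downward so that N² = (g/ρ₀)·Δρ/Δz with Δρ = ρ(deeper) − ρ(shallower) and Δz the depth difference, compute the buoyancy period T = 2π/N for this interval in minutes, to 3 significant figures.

Δρ = 1025.41 − 1023.53 = 1.88 kg m⁻³ over Δz = 143 − 107 = 36 m.
N² = (9.81/1025) × (1.88/36) = 4.9980 × 10⁻⁴ s⁻².
N = √(4.9980 × 10⁻⁴) = 0.022356 rad s⁻¹, so T = 2π/N = 281.05 s = 4.6842 min ≈ 4.68 min.

4.68 min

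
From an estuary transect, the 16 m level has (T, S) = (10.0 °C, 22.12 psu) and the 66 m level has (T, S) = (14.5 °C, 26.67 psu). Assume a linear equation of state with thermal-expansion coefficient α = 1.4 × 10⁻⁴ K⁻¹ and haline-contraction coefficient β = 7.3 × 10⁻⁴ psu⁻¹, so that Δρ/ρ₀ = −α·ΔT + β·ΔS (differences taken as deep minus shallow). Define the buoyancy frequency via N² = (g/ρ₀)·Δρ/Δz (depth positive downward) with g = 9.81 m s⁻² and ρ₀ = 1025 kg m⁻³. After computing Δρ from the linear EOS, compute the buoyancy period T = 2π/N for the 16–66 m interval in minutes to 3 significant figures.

4.56 min

ΔT = +4.5 K, ΔS = +4.55 psu (deep − shallow).
Δρ/ρ₀ = −αΔT + βΔS = -6.30 × 10⁻⁴ + 3.3215 × 10⁻³ = 2.6915 × 10⁻³, so Δρ ≈ 2.759 kg m⁻³.
N² = (g/ρ₀)·Δρ/Δz = g·(Δρ/ρ₀)/Δz = 9.81 × 2.6915 × 10⁻³ / 50 = 5.2807 × 10⁻⁴ s⁻².
N = √(5.2807 × 10⁻⁴) = 0.022980 rad s⁻¹ → T = 2π/N = 273.42 s = 4.5570 min ≈ 4.56 min.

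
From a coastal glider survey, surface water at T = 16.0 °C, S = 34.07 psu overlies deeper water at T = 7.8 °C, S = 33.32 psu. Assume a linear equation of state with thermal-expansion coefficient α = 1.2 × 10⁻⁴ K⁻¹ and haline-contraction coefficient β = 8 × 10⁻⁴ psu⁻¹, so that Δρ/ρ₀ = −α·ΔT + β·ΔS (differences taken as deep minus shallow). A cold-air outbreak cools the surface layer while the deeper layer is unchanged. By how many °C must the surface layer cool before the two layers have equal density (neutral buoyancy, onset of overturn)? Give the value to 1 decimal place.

3.2 °C

Neutral buoyancy requires Δρ = 0, i.e. −α(T_deep − T_surf′) + β(S_deep − S_surf) = 0.
T_surf′ = T_deep − (β/α)·ΔS = 7.8 − (8 × 10⁻⁴/1.2 × 10⁻⁴)·(-0.75) = 12.800 °C.
Cooling required: 16.0 − (12.800) = 3.200 °C.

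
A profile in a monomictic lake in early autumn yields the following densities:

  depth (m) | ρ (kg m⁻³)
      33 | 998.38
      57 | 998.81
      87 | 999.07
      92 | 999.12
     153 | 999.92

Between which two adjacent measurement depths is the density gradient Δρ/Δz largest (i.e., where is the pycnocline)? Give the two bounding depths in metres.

33–57 m

Compute the density gradient over each adjacent pair:
  33–57 m: Δρ/Δz = 0.43/24 = 0.018 kg m⁻⁴
  57–87 m: Δρ/Δz = 0.26/30 = 8.7 × 10⁻³ kg m⁻⁴
  87–92 m: Δρ/Δz = 0.05/5 = 0.010 kg m⁻⁴
  92–153 m: Δρ/Δz = 0.80/61 = 0.013 kg m⁻⁴
The largest gradient is in the 33–57 m interval — the pycnocline.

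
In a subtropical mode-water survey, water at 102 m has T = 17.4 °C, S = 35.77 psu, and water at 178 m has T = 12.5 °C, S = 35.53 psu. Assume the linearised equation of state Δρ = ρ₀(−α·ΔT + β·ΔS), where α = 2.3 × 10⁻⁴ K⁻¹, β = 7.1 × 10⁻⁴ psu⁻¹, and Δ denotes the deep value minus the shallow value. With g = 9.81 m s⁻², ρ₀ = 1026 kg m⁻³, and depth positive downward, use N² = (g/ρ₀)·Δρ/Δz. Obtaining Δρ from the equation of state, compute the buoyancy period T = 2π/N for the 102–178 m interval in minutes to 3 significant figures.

9.42 min

ΔT = -4.9 K, ΔS = -0.24 psu (deep − shallow).
Δρ/ρ₀ = −αΔT + βΔS = 1.127 × 10⁻³ − 1.704 × 10⁻⁴ = 9.566 × 10⁻⁴, so Δρ ≈ 0.9815 kg m⁻³.
N² = (g/ρ₀)·Δρ/Δz = g·(Δρ/ρ₀)/Δz = 9.81 × 9.566 × 10⁻⁴ / 76 = 1.2348 × 10⁻⁴ s⁻².
N = √(1.2348 × 10⁻⁴) = 0.011112 rad s⁻¹ → T = 2π/N = 565.44 s = 9.4240 min ≈ 9.42 min.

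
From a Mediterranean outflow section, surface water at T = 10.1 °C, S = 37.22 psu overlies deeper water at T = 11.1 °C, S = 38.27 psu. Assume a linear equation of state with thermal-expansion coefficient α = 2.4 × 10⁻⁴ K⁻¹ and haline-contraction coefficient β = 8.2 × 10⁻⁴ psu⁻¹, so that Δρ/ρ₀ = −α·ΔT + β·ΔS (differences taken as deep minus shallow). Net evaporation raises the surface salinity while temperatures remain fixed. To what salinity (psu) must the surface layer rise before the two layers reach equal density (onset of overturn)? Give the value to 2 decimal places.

37.98 psu

Neutral buoyancy requires −α(T_deep − T_surf) + β(S_deep − S_surf′) = 0.
S_surf′ = S_deep − (α/β)·ΔT = 38.27 − (2.4 × 10⁻⁴/8.2 × 10⁻⁴)·(+1.0) = 37.9773 psu.
Increase required: 37.9773 − 37.22 = 0.7573 psu.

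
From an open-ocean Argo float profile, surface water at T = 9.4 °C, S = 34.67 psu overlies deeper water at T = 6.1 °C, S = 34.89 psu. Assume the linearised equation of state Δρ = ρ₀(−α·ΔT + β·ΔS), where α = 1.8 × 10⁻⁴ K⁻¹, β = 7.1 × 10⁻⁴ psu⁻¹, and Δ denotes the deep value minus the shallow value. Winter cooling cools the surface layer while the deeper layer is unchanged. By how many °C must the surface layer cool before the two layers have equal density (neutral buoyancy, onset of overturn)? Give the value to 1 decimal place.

Neutral buoyancy requires Δρ = 0, i.e. −α(T_deep − T_surf′) + β(S_deep − S_surf) = 0.
T_surf′ = T_deep − (β/α)·ΔS = 6.1 − (7.1 × 10⁻⁴/1.8 × 10⁻⁴)·(+0.22) = 5.232 °C.
Cooling required: 9.4 − (5.232) = 4.168 °C.

4.2 °C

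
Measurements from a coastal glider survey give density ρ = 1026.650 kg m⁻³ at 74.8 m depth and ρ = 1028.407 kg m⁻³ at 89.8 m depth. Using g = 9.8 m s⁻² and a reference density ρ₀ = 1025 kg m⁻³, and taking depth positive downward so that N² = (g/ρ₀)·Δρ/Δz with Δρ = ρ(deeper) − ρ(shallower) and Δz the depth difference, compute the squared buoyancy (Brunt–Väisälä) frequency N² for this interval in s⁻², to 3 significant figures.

1.12 × 10⁻³ s⁻²

Δρ = 1028.407 − 1026.650 = 1.757 kg m⁻³ over Δz = 89.8 − 74.8 = 15 m.
N² = (9.8/1025) × (1.757/15) = 1.1199 × 10⁻³ s⁻² ≈ 1.12 × 10⁻³ s⁻².
N² > 0, so the interval is statically stable.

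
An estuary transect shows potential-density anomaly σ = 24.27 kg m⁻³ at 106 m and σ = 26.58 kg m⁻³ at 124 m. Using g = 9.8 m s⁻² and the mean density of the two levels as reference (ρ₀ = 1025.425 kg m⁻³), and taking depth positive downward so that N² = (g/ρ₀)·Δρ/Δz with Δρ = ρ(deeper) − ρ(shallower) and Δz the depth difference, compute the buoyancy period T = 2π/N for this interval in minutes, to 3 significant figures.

Δρ = 1026.58 − 1024.27 = 2.31 kg m⁻³ over Δz = 124 − 106 = 18 m.
N² = (9.8/1025.425) × (2.31/18) = 1.2265 × 10⁻³ s⁻².
N = √(1.2265 × 10⁻³) = 0.035021 rad s⁻¹, so T = 2π/N = 179.41 s = 2.9902 min ≈ 2.99 min.
Since Δρ > 0 the layer is stably stratified.

2.99 min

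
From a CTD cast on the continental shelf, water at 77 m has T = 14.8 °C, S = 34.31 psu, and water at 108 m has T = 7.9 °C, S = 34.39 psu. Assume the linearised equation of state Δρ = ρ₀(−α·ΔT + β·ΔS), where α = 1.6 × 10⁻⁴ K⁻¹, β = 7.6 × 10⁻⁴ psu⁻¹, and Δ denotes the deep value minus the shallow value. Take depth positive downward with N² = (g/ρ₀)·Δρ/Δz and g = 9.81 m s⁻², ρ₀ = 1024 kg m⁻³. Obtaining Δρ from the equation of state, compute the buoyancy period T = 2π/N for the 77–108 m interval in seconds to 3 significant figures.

ΔT = -6.9 K, ΔS = +0.08 psu (deep − shallow).
Δρ/ρ₀ = −αΔT + βΔS = 1.104 × 10⁻³ + 6.08 × 10⁻⁵ = 1.1648 × 10⁻³, so Δρ ≈ 1.193 kg m⁻³.
N² = (g/ρ₀)·Δρ/Δz = g·(Δρ/ρ₀)/Δz = 9.81 × 1.1648 × 10⁻³ / 31 = 3.6860 × 10⁻⁴ s⁻².
N = √(3.6860 × 10⁻⁴) = 0.019199 rad s⁻¹ → T = 2π/N = 327.27 s ≈ 327 s.

327 s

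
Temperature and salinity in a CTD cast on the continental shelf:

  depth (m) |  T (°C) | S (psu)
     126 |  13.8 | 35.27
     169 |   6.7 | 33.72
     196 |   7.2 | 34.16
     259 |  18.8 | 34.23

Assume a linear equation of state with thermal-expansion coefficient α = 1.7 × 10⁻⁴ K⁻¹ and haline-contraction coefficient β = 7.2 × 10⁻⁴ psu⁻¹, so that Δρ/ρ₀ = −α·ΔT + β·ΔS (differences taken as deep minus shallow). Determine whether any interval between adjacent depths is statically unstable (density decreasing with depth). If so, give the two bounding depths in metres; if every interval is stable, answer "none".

196–259 m

Evaluate Δρ/ρ₀ = −αΔT + βΔS across each adjacent pair:
  126–169 m: −αΔT+βΔS = −(1.7 × 10⁻⁴)(-7.1)+(7.2 × 10⁻⁴)(-1.55) = 9.1 × 10⁻⁵ → stable
  169–196 m: −αΔT+βΔS = −(1.7 × 10⁻⁴)(+0.5)+(7.2 × 10⁻⁴)(+0.44) = 2.3 × 10⁻⁴ → stable
  196–259 m: −αΔT+βΔS = −(1.7 × 10⁻⁴)(+11.6)+(7.2 × 10⁻⁴)(+0.07) = -1.9 × 10⁻³ → UNSTABLE
The 196–259 m interval has Δρ < 0: lighter water underlies denser water.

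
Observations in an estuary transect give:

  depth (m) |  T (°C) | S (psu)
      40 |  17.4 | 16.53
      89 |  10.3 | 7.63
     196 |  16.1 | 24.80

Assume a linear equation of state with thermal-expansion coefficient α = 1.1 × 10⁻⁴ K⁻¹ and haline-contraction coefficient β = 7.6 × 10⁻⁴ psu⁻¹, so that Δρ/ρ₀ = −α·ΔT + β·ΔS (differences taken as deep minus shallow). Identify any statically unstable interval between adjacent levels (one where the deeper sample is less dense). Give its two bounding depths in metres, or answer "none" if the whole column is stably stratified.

Evaluate Δρ/ρ₀ = −αΔT + βΔS across each adjacent pair:
  40–89 m: −αΔT+βΔS = −(1.1 × 10⁻⁴)(-7.1)+(7.6 × 10⁻⁴)(-8.90) = -6.0 × 10⁻³ → UNSTABLE
  89–196 m: −αΔT+βΔS = −(1.1 × 10⁻⁴)(+5.8)+(7.6 × 10⁻⁴)(+17.17) = 0.012 → stable
The 40–89 m interval has Δρ < 0: lighter water underlies denser water.

40–89 m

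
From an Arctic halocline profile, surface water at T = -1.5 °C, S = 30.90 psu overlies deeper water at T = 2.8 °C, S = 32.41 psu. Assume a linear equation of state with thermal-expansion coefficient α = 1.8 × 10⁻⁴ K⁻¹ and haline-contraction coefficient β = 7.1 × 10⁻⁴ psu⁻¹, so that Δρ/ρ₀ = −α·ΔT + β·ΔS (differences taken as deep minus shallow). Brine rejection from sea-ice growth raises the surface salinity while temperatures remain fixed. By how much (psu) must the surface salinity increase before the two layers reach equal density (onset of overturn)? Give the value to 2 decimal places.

0.42 psu

Neutral buoyancy requires −α(T_deep − T_surf) + β(S_deep − S_surf′) = 0.
S_surf′ = S_deep − (α/β)·ΔT = 32.41 − (1.8 × 10⁻⁴/7.1 × 10⁻⁴)·(+4.3) = 31.3199 psu.
Increase required: 31.3199 − 30.90 = 0.4199 psu.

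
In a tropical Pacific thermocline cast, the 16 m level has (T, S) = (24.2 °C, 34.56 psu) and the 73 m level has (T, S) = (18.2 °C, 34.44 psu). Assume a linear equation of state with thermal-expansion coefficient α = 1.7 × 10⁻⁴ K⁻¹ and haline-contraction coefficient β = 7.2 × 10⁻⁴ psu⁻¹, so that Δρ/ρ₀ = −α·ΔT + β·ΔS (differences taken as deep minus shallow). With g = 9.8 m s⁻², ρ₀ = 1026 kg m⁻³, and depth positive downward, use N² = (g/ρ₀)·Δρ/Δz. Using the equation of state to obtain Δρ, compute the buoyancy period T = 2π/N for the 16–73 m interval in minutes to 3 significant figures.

ΔT = -6.0 K, ΔS = -0.12 psu (deep − shallow).
Δρ/ρ₀ = −αΔT + βΔS = 1.02 × 10⁻³ − 8.64 × 10⁻⁵ = 9.336 × 10⁻⁴, so Δρ ≈ 0.9579 kg m⁻³.
N² = (g/ρ₀)·Δρ/Δz = g·(Δρ/ρ₀)/Δz = 9.8 × 9.336 × 10⁻⁴ / 57 = 1.6051 × 10⁻⁴ s⁻².
N = √(1.6051 × 10⁻⁴) = 0.012669 rad s⁻¹ → T = 2π/N = 495.95 s = 8.2658 min ≈ 8.27 min.

8.27 min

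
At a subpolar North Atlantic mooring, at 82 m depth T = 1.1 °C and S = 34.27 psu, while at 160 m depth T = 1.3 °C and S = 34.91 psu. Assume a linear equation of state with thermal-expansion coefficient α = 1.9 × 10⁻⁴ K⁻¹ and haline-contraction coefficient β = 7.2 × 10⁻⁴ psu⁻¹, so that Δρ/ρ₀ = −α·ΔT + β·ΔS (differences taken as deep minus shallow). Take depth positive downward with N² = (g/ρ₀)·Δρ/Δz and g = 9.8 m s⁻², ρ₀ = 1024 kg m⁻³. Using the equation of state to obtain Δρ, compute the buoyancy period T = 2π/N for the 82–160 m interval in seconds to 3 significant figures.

862 s

ΔT = +0.2 K, ΔS = +0.64 psu (deep − shallow).
Δρ/ρ₀ = −αΔT + βΔS = -3.80 × 10⁻⁵ + 4.608 × 10⁻⁴ = 4.228 × 10⁻⁴, so Δρ ≈ 0.4329 kg m⁻³.
N² = (g/ρ₀)·Δρ/Δz = g·(Δρ/ρ₀)/Δz = 9.8 × 4.228 × 10⁻⁴ / 78 = 5.3121 × 10⁻⁵ s⁻².
N = √(5.3121 × 10⁻⁵) = 7.2884 × 10⁻³ rad s⁻¹ → T = 2π/N = 862.08 s ≈ 862 s.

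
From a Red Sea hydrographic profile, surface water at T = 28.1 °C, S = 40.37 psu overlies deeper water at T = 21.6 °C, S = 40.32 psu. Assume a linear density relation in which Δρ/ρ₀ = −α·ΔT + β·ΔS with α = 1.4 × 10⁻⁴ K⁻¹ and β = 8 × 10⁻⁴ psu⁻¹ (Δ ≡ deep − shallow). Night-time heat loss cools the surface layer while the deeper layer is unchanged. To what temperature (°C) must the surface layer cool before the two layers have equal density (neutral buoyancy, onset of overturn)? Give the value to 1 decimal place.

21.9 °C

Neutral buoyancy requires Δρ = 0, i.e. −α(T_deep − T_surf′) + β(S_deep − S_surf) = 0.
T_surf′ = T_deep − (β/α)·ΔS = 21.6 − (8 × 10⁻⁴/1.4 × 10⁻⁴)·(-0.05) = 21.886 °C.
Cooling required: 28.1 − (21.886) = 6.214 °C.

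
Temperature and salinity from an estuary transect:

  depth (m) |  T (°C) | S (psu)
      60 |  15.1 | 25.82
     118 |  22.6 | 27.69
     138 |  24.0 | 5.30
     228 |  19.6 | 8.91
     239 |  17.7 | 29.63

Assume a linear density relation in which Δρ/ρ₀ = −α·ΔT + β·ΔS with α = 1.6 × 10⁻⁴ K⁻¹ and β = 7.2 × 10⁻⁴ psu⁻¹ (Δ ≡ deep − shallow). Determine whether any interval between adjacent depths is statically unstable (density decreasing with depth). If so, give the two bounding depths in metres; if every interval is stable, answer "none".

Evaluate Δρ/ρ₀ = −αΔT + βΔS across each adjacent pair:
  60–118 m: −αΔT+βΔS = −(1.6 × 10⁻⁴)(+7.5)+(7.2 × 10⁻⁴)(+1.87) = 1.5 × 10⁻⁴ → stable
  118–138 m: −αΔT+βΔS = −(1.6 × 10⁻⁴)(+1.4)+(7.2 × 10⁻⁴)(-22.39) = -0.016 → UNSTABLE
  138–228 m: −αΔT+βΔS = −(1.6 × 10⁻⁴)(-4.4)+(7.2 × 10⁻⁴)(+3.61) = 3.3 × 10⁻³ → stable
  228–239 m: −αΔT+βΔS = −(1.6 × 10⁻⁴)(-1.9)+(7.2 × 10⁻⁴)(+20.72) = 0.015 → stable
The 118–138 m interval has Δρ < 0: lighter water underlies denser water.

118–138 m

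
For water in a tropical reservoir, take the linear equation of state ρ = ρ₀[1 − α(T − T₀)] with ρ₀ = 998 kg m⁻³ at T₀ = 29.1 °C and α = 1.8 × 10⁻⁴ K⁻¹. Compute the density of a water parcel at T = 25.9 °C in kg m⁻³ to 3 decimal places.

T − T₀ = -3.2 K.
Bracket = 1 − α·(-3.2) = 1 + (5.76 × 10⁻⁴) = 1.0005760.
ρ = 998 × 1.0005760 = 998.575 kg m⁻³.

998.575 kg m⁻³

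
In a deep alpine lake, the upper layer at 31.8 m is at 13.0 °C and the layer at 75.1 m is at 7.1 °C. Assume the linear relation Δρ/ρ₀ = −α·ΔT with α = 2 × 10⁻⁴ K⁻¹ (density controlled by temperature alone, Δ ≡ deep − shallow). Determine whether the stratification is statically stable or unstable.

ΔT = 7.1 − 13.0 = -5.9 K, so Δρ/ρ₀ = −αΔT = 1.18 × 10⁻³.
Δρ/ρ₀ > 0, so Δρ > 0: deeper water is denser → statically stable.

stable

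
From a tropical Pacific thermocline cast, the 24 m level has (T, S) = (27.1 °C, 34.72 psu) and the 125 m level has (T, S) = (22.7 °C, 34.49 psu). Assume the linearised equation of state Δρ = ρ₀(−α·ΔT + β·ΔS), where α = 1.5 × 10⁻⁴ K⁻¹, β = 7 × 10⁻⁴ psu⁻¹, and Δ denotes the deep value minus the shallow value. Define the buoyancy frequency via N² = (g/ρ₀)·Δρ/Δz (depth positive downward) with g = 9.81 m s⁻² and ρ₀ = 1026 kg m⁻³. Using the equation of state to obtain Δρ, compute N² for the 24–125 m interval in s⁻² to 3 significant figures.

ΔT = -4.4 K, ΔS = -0.23 psu (deep − shallow).
Δρ/ρ₀ = −αΔT + βΔS = 6.60 × 10⁻⁴ − 1.61 × 10⁻⁴ = 4.99 × 10⁻⁴, so Δρ ≈ 0.5120 kg m⁻³.
N² = (g/ρ₀)·Δρ/Δz = g·(Δρ/ρ₀)/Δz = 9.81 × 4.99 × 10⁻⁴ / 101 = 4.8467 × 10⁻⁵ s⁻² ≈ 4.85 × 10⁻⁵ s⁻².

4.85 × 10⁻⁵ s⁻²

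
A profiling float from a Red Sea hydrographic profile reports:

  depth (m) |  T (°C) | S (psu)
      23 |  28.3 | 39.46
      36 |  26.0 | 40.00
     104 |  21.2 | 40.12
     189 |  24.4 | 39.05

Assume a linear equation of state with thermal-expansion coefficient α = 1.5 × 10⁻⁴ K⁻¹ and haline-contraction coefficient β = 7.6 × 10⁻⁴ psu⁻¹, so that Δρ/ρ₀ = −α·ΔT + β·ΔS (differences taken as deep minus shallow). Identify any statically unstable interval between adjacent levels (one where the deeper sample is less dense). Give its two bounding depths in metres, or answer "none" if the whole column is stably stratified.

104–189 m

Evaluate Δρ/ρ₀ = −αΔT + βΔS across each adjacent pair:
  23–36 m: −αΔT+βΔS = −(1.5 × 10⁻⁴)(-2.3)+(7.6 × 10⁻⁴)(+0.54) = 7.6 × 10⁻⁴ → stable
  36–104 m: −αΔT+βΔS = −(1.5 × 10⁻⁴)(-4.8)+(7.6 × 10⁻⁴)(+0.12) = 8.1 × 10⁻⁴ → stable
  104–189 m: −αΔT+βΔS = −(1.5 × 10⁻⁴)(+3.2)+(7.6 × 10⁻⁴)(-1.07) = -1.3 × 10⁻³ → UNSTABLE
The 104–189 m interval has Δρ < 0: lighter water underlies denser water.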